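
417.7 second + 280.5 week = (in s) 1.696e+08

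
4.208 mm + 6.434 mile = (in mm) 1.035e+07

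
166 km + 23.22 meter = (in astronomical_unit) 1.11e-06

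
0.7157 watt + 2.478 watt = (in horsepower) 0.004283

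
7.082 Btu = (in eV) 4.664e+22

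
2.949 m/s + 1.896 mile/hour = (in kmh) 13.67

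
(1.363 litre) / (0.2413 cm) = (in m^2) 0.5649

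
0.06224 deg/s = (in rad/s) 0.001086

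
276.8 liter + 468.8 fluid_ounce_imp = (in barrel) 1.825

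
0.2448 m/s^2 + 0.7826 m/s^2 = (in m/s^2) 1.027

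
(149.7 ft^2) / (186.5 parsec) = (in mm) 2.417e-15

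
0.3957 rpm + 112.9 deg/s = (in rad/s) 2.012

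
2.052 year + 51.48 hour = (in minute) 1.082e+06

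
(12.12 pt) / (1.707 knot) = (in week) 8.05e-09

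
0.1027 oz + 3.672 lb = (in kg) 1.669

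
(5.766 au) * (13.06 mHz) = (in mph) 2.52e+10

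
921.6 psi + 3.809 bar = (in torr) 5.052e+04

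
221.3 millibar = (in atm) 0.2184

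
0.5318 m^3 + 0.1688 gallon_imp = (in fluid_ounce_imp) 1.874e+04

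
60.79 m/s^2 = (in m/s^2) 60.79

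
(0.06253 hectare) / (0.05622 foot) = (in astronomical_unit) 2.439e-07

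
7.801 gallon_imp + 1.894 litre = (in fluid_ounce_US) 1263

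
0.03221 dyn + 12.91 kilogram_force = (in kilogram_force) 12.91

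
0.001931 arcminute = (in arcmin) 0.001931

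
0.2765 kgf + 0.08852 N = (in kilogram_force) 0.2855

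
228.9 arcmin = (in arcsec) 1.373e+04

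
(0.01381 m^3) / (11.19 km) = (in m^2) 1.234e-06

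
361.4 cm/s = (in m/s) 3.614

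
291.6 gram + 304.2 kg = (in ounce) 1.074e+04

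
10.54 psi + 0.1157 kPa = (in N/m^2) 7.279e+04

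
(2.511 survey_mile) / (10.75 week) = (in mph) 0.00139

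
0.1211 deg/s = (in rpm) 0.02018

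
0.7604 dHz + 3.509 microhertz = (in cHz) 7.604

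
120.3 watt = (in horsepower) 0.1613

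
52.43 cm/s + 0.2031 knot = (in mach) 0.001847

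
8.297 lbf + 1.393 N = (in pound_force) 8.61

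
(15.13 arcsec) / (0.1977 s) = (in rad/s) 0.000371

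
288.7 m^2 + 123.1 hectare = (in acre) 304.3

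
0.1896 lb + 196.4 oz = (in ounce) 199.4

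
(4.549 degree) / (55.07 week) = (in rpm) 2.276e-08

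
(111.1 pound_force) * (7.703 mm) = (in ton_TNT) 9.098e-10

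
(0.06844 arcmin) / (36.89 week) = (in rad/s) 8.923e-13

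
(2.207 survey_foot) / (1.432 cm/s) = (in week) 7.767e-05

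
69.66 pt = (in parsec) 7.964e-19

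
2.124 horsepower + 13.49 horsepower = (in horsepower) 15.61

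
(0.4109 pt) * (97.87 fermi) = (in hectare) 1.419e-21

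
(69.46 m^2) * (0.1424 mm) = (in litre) 9.891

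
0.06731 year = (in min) 3.538e+04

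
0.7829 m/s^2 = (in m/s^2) 0.7829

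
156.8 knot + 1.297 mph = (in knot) 157.9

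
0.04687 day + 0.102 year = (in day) 37.28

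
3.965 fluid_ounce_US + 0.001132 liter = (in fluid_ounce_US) 4.003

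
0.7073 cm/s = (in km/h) 0.02546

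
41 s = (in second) 41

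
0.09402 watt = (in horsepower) 0.0001261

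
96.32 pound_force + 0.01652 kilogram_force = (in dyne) 4.286e+07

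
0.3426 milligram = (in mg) 0.3426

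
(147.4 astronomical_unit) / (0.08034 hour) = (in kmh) 2.745e+11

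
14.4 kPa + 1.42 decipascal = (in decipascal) 1.44e+05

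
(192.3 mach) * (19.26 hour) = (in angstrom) 4.54e+19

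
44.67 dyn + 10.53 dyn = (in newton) 0.000552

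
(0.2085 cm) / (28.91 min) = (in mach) 3.53e-09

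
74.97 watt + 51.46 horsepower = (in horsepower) 51.56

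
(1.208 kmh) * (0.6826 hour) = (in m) 824.6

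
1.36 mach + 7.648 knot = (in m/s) 467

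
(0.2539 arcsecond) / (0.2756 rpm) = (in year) 1.352e-12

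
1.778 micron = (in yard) 1.944e-06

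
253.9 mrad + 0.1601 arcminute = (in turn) 0.04042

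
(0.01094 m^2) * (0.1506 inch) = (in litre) 0.04185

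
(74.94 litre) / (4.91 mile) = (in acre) 2.344e-09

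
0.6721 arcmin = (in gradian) 0.01245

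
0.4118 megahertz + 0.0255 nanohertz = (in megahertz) 0.4118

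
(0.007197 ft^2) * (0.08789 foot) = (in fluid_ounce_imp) 0.6304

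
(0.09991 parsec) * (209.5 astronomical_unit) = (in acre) 2.388e+25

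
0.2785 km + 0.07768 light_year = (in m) 7.349e+14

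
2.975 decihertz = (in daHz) 0.02975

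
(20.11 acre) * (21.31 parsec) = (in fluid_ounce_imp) 1.883e+27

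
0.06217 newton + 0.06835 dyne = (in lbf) 0.01398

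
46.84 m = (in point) 1.328e+05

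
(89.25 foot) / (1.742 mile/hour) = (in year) 1.108e-06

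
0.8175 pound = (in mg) 3.708e+05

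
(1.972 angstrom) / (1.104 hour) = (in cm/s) 4.962e-12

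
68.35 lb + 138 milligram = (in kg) 31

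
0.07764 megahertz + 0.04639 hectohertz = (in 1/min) 4.659e+06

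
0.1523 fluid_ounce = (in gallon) 0.00119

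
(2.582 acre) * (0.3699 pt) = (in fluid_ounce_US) 4.611e+04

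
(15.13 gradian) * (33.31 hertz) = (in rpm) 75.6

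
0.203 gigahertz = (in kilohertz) 2.03e+05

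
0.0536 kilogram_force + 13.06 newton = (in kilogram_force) 1.385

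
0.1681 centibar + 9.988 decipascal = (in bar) 0.001691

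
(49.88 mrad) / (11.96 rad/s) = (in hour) 1.158e-06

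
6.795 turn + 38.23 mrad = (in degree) 2448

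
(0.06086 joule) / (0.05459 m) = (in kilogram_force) 0.1137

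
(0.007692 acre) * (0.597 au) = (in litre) 2.78e+15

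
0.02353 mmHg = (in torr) 0.02353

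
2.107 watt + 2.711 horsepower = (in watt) 2024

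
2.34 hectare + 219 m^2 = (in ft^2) 2.542e+05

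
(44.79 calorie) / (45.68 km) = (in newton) 0.004102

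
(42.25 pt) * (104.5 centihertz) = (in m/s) 0.01558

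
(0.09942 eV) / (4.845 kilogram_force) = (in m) 3.353e-22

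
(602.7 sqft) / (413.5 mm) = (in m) 135.4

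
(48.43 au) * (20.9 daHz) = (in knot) 2.943e+15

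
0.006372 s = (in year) 2.021e-10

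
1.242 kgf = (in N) 12.18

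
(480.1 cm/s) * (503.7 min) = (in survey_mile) 90.16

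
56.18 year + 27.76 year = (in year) 83.94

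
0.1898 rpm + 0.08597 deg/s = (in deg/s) 1.225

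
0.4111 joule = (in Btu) 0.0003896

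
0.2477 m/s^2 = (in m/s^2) 0.2477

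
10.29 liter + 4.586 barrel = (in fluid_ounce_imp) 2.602e+04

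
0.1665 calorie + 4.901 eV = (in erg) 6.966e+06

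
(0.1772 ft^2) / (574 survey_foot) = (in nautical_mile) 5.081e-08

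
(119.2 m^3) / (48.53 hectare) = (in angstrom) 2.456e+06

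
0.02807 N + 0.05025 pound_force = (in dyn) 2.516e+04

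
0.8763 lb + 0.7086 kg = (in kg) 1.106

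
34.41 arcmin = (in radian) 0.01001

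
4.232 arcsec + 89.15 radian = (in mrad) 8.915e+04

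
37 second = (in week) 6.118e-05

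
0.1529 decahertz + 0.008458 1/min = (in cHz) 152.9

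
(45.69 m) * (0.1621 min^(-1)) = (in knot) 0.2399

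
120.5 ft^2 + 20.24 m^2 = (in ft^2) 338.4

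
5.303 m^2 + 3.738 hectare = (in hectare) 3.739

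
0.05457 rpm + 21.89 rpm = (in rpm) 21.94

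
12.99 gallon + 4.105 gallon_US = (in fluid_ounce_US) 2188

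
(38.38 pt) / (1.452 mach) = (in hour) 7.607e-09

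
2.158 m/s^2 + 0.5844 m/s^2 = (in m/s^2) 2.742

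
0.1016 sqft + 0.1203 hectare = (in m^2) 1203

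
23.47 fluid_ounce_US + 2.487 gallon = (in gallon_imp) 2.224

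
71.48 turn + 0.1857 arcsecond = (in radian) 449.1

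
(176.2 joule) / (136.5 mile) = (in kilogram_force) 8.179e-05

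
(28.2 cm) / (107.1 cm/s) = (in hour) 7.314e-05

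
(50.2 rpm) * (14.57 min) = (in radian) 4596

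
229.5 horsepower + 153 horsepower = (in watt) 2.852e+05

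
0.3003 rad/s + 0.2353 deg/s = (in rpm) 2.907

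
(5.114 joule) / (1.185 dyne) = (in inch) 1.699e+07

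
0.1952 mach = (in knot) 129.2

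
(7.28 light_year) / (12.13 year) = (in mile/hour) 4.028e+08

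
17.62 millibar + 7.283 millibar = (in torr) 18.68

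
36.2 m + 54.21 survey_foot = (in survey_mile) 0.03276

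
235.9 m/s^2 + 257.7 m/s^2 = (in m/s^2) 493.6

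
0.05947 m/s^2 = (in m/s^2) 0.05947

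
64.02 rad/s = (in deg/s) 3668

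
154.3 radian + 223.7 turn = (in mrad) 1.56e+06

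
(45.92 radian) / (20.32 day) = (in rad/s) 2.616e-05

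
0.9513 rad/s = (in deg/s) 54.51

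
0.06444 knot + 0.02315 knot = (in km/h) 0.1622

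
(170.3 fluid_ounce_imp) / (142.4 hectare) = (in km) 3.398e-12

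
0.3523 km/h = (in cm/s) 9.786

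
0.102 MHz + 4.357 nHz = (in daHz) 1.02e+04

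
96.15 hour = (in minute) 5769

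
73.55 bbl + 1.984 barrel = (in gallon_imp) 2642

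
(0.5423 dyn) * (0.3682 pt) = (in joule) 7.044e-10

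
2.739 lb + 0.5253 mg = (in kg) 1.242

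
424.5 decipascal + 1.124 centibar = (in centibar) 1.166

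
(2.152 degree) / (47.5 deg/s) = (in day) 5.244e-07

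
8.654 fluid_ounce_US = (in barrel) 0.00161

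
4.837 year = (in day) 1766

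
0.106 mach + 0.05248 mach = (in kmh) 194.3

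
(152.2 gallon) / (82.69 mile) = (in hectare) 4.329e-10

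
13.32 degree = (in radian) 0.2325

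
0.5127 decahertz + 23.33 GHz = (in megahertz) 2.333e+04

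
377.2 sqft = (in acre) 0.008659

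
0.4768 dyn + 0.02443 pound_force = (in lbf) 0.02443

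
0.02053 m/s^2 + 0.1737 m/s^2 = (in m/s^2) 0.1942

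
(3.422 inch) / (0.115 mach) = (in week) 3.67e-09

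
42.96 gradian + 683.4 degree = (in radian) 12.6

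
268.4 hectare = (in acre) 663.2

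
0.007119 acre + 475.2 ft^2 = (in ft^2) 785.3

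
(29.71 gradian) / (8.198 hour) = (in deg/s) 0.000906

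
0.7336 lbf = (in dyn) 3.263e+05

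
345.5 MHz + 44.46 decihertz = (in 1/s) 3.455e+08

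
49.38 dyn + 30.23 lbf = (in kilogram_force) 13.71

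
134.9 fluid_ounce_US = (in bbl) 0.02509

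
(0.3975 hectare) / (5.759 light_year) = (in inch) 2.872e-12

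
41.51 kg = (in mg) 4.151e+07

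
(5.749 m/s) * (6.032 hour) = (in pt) 3.539e+08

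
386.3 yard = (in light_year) 3.734e-14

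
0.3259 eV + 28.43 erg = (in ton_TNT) 6.795e-16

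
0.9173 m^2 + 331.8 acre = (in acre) 331.8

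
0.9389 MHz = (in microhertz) 9.389e+11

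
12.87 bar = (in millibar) 1.287e+04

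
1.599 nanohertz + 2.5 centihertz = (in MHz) 2.5e-08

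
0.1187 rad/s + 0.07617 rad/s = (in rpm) 1.861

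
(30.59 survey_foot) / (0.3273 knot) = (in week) 9.156e-05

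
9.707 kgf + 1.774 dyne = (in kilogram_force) 9.707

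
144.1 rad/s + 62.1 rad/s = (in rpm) 1969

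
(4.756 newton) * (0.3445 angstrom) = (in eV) 1.023e+09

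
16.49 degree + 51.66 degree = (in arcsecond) 2.453e+05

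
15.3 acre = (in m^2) 6.192e+04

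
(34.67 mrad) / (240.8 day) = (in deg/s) 9.548e-08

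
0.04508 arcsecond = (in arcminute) 0.0007513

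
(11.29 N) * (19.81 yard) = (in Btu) 0.1938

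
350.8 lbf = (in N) 1560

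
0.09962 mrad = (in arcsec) 20.55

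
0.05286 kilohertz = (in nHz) 5.286e+10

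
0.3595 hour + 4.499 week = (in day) 31.51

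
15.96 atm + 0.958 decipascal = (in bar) 16.17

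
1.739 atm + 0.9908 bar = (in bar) 2.753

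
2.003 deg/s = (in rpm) 0.3338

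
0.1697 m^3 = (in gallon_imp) 37.33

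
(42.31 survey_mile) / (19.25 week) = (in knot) 0.01137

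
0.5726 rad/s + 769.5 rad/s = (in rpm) 7354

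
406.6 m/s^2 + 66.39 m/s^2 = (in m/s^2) 473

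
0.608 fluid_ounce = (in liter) 0.01798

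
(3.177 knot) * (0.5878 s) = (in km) 0.0009607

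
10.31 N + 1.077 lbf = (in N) 15.1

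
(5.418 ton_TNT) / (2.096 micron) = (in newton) 1.082e+16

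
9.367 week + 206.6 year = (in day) 7.547e+04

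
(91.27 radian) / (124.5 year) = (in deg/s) 1.332e-06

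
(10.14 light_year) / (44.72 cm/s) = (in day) 2.483e+12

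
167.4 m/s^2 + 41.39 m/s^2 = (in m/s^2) 208.8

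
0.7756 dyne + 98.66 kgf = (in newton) 967.5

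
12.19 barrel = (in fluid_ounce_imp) 6.821e+04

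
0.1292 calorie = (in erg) 5.406e+06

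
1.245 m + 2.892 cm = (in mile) 0.0007916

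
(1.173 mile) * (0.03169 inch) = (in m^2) 1.52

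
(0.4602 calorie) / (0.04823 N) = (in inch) 1572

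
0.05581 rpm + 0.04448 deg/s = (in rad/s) 0.006621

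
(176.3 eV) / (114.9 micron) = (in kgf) 2.507e-14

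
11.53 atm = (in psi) 169.4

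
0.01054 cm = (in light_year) 1.114e-20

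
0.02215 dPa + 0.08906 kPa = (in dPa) 890.6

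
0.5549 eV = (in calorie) 2.125e-20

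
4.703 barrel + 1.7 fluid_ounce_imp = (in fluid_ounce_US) 2.528e+04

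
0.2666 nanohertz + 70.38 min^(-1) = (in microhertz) 1.173e+06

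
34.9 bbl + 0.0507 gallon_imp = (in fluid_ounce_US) 1.876e+05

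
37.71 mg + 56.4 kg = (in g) 5.64e+04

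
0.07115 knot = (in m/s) 0.0366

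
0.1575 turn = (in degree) 56.7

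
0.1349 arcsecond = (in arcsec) 0.1349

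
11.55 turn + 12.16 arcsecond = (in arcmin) 2.495e+05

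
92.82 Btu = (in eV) 6.112e+23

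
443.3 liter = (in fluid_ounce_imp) 1.56e+04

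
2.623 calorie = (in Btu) 0.0104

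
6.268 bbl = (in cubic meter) 0.9965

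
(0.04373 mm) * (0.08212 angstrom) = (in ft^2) 3.865e-15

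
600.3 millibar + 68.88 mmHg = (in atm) 0.6831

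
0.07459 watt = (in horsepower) 0.0001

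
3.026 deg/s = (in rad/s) 0.05281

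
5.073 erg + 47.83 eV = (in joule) 5.073e-07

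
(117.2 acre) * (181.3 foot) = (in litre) 2.621e+10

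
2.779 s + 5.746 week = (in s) 3.475e+06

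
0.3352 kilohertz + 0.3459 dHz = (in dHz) 3352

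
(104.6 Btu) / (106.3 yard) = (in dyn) 1.135e+08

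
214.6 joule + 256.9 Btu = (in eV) 1.693e+24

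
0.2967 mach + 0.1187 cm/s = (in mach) 0.2967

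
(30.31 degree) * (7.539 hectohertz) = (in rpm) 3808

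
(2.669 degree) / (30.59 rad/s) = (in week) 2.518e-09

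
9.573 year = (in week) 499.2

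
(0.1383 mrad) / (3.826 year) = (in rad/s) 1.146e-12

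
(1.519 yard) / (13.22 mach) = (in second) 0.0003086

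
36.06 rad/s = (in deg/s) 2066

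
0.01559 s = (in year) 4.944e-10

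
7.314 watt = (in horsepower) 0.009808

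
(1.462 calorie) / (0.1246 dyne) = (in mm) 4.909e+09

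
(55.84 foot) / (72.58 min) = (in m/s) 0.003908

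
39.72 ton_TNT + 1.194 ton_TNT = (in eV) 1.068e+30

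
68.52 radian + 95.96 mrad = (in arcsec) 1.415e+07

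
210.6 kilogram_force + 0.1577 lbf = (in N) 2066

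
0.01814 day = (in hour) 0.4354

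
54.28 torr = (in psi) 1.05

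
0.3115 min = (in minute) 0.3115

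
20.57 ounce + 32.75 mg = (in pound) 1.286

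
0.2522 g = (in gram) 0.2522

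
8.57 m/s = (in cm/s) 857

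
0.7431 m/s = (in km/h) 2.675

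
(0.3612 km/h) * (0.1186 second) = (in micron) 1.19e+04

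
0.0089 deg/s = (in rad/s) 0.0001553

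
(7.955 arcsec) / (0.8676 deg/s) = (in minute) 4.245e-05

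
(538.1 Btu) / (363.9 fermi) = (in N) 1.56e+18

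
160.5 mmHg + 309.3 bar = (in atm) 305.5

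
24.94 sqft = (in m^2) 2.317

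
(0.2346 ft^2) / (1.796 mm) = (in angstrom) 1.214e+11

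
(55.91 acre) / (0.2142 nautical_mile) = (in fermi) 5.704e+17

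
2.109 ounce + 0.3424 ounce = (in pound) 0.1532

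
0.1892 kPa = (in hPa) 1.892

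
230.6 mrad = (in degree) 13.21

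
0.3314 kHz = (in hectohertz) 3.314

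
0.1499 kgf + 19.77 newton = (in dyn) 2.124e+06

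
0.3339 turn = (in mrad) 2098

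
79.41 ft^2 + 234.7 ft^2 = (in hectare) 0.002918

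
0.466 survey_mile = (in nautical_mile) 0.4049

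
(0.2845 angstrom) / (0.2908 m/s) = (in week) 1.618e-16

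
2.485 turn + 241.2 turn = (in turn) 243.7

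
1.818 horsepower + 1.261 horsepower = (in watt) 2296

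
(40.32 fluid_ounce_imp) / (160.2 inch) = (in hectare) 2.815e-08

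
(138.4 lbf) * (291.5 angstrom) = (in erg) 179.5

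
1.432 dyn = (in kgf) 1.46e-06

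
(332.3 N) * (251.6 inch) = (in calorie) 507.6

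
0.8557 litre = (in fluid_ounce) 28.93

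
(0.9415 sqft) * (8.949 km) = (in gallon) 2.068e+05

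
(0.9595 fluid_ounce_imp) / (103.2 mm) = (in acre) 6.528e-08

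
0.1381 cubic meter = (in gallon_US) 36.48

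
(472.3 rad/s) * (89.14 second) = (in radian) 4.21e+04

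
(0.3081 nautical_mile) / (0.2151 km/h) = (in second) 9550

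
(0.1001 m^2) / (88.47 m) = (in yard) 0.001237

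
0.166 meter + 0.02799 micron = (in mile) 0.0001031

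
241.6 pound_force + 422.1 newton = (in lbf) 336.5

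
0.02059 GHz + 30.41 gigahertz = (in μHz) 3.043e+16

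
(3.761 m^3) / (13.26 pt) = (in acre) 0.1987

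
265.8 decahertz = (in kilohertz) 2.658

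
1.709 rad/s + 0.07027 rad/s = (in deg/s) 101.9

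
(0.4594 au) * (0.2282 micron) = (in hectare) 1.568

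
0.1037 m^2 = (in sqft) 1.116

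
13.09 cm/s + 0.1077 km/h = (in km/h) 0.5789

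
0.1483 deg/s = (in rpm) 0.02472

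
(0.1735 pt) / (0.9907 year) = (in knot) 3.808e-12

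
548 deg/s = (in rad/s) 9.564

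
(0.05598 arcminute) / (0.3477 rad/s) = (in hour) 1.301e-08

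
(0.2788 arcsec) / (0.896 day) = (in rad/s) 1.746e-11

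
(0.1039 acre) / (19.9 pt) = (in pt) 1.698e+08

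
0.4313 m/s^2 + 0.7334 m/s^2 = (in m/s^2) 1.165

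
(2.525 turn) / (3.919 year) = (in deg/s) 7.355e-06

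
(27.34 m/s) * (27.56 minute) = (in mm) 4.521e+07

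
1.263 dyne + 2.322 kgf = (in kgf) 2.322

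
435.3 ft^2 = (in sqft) 435.3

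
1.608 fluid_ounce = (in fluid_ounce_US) 1.608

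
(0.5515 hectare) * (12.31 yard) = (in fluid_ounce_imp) 2.185e+09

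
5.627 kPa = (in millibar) 56.27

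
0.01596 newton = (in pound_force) 0.003588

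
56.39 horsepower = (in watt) 4.205e+04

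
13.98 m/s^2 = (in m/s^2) 13.98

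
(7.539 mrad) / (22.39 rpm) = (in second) 0.003215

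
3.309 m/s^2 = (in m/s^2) 3.309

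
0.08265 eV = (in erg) 1.324e-13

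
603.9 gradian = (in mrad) 9486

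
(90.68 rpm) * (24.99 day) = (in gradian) 1.305e+09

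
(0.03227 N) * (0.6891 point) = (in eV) 4.896e+13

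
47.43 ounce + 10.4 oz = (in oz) 57.83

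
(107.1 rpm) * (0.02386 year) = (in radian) 8.439e+06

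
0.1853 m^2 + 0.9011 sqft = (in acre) 6.648e-05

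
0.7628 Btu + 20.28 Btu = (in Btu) 21.04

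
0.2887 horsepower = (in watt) 215.3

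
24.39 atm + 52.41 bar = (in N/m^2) 7.712e+06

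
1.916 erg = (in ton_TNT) 4.579e-17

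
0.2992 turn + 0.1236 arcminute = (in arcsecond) 3.878e+05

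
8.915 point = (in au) 2.102e-14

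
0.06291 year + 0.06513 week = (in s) 2.023e+06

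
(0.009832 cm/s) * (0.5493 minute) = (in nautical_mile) 1.75e-06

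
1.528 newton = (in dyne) 1.528e+05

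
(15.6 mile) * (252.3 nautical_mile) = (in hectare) 1.173e+06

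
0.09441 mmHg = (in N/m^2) 12.59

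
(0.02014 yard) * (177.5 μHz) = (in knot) 6.354e-06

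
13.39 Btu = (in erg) 1.413e+11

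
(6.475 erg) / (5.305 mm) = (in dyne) 12.21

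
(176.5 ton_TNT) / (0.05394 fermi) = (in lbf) 3.078e+27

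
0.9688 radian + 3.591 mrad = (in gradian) 61.9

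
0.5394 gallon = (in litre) 2.042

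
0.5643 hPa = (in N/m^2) 56.43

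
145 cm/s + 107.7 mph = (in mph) 110.9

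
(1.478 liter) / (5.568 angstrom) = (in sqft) 2.857e+07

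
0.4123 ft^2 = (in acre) 9.465e-06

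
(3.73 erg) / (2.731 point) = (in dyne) 38.72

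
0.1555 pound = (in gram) 70.53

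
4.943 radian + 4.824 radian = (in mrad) 9767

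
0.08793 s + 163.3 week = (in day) 1143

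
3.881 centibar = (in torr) 29.11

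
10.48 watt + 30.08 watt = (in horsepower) 0.05439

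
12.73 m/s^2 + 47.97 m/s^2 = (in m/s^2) 60.7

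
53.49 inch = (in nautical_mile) 0.0007336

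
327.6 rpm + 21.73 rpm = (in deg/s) 2096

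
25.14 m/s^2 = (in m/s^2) 25.14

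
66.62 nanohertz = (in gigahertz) 6.662e-17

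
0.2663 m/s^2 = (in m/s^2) 0.2663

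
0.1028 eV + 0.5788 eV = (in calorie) 2.61e-20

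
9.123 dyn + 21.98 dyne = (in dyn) 31.1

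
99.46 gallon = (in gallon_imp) 82.82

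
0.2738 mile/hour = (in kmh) 0.4406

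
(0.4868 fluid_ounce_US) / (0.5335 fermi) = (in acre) 6.668e+06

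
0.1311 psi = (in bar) 0.009039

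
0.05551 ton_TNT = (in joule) 2.323e+08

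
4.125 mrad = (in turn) 0.0006565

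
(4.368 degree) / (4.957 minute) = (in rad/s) 0.0002563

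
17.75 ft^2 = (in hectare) 0.0001649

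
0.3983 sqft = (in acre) 9.144e-06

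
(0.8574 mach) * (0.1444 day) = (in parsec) 1.18e-10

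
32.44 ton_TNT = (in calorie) 3.244e+10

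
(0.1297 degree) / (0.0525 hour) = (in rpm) 0.0001144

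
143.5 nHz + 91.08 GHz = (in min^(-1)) 5.465e+12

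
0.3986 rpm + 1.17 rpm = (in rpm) 1.569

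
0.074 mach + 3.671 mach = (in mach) 3.745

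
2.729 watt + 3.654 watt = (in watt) 6.383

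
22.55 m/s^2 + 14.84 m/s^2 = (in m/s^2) 37.39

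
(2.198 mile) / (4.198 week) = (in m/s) 0.001393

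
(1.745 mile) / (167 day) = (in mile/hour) 0.0004354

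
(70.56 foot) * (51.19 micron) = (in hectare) 1.101e-07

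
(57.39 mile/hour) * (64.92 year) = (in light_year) 5.552e-06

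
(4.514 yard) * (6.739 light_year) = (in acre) 6.503e+13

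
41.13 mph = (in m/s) 18.39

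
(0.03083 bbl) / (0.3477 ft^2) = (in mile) 9.429e-05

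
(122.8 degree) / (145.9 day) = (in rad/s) 1.7e-07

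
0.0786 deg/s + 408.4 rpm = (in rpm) 408.4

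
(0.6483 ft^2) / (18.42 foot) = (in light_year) 1.134e-18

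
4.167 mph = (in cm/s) 186.3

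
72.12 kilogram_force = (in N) 707.3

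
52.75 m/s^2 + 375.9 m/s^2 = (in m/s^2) 428.6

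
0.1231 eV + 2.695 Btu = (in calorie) 679.6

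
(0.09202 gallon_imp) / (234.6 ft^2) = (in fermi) 1.919e+10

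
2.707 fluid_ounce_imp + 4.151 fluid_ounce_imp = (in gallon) 0.05148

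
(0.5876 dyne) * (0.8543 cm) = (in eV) 3.133e+11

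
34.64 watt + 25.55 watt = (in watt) 60.19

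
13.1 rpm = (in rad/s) 1.372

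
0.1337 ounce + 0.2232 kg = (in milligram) 2.27e+05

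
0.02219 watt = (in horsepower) 2.976e-05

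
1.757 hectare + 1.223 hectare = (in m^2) 2.98e+04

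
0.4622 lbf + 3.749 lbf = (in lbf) 4.211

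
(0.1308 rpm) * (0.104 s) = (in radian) 0.001425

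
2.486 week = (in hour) 417.6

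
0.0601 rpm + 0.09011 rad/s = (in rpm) 0.9206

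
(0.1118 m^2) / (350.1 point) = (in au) 6.051e-12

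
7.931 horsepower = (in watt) 5914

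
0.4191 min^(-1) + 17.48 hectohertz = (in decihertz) 1.748e+04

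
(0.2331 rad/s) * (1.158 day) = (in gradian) 1.485e+06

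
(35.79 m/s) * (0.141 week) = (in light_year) 3.226e-10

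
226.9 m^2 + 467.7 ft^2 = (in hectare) 0.02704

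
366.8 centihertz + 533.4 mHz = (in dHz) 42.01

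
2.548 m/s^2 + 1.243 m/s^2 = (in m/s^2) 3.791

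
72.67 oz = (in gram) 2060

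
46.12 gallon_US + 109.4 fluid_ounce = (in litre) 177.8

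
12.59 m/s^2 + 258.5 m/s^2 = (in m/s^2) 271.1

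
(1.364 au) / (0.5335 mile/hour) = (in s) 8.556e+11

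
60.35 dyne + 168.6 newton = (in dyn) 1.686e+07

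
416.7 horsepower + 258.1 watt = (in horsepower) 417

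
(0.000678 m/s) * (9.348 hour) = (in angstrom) 2.282e+11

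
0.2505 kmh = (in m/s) 0.06958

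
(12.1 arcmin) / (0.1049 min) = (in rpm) 0.00534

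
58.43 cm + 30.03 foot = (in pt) 2.76e+04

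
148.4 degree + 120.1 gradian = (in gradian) 285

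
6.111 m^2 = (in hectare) 0.0006111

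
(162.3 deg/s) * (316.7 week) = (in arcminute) 1.865e+12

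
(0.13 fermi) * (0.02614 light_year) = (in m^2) 0.03215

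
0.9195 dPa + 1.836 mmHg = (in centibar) 0.2449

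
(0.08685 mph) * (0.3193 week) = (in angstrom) 7.498e+13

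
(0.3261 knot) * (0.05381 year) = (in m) 2.847e+05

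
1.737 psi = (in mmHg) 89.83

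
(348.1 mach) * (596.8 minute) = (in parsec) 1.375e-07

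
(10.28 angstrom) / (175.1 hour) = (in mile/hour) 3.648e-15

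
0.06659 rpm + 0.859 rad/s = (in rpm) 8.269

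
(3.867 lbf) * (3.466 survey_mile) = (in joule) 9.595e+04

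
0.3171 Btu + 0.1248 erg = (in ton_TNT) 7.996e-08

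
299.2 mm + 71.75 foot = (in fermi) 2.217e+16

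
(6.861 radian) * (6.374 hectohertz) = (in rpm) 4.176e+04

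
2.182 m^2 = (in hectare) 0.0002182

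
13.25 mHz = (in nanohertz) 1.325e+07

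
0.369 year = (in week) 19.24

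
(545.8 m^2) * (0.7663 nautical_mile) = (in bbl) 4.872e+06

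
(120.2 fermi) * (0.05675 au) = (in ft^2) 0.01098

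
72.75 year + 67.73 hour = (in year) 72.76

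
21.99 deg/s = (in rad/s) 0.3838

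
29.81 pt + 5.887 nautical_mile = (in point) 3.091e+07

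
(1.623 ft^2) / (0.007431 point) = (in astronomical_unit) 3.845e-07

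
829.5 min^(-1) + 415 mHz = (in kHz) 0.01424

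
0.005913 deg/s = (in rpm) 0.0009855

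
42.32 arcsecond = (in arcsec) 42.32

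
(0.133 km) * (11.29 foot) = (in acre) 0.1131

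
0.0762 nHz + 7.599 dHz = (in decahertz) 0.07599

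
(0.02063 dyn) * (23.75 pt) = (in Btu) 1.638e-12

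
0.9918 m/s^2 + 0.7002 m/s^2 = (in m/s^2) 1.692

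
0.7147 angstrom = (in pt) 2.026e-07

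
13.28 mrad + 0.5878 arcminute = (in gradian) 0.8563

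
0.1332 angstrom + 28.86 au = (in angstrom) 4.317e+22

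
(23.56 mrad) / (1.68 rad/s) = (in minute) 0.0002337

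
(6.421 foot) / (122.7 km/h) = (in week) 9.494e-08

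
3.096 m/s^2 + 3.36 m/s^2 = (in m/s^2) 6.456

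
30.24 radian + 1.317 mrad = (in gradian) 1925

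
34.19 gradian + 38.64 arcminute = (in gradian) 34.91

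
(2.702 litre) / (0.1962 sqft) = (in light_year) 1.567e-17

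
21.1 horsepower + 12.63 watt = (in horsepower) 21.12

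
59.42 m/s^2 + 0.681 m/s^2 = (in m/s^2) 60.1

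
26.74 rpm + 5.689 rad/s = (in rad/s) 8.489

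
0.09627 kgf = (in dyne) 9.441e+04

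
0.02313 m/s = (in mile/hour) 0.05174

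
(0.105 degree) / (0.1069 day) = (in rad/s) 1.984e-07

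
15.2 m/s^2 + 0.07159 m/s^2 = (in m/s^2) 15.27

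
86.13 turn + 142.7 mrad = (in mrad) 5.413e+05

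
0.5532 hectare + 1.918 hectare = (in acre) 6.106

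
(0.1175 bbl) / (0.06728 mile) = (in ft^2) 0.001857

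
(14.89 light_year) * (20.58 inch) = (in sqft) 7.926e+17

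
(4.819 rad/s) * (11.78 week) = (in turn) 5.464e+06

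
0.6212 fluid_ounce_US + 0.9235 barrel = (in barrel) 0.9236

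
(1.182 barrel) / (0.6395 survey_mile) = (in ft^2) 0.001965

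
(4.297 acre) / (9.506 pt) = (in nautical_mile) 2800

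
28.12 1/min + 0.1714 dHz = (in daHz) 0.04858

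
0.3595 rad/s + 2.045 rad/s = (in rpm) 22.96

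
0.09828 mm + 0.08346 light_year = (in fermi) 7.896e+29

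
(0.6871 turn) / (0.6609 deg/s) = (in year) 1.187e-05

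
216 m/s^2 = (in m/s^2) 216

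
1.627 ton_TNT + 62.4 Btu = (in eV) 4.249e+28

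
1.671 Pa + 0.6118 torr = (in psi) 0.01207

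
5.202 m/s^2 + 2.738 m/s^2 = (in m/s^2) 7.94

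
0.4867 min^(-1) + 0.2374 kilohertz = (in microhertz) 2.374e+08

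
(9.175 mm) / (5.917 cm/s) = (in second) 0.1551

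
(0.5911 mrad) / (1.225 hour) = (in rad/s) 1.34e-07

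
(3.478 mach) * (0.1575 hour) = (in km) 671.5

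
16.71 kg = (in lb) 36.84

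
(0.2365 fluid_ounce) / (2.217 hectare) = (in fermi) 3.155e+05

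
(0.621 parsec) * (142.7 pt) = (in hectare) 9.646e+10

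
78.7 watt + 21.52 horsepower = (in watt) 1.613e+04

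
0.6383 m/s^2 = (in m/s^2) 0.6383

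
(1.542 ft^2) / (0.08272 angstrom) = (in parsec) 5.612e-07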